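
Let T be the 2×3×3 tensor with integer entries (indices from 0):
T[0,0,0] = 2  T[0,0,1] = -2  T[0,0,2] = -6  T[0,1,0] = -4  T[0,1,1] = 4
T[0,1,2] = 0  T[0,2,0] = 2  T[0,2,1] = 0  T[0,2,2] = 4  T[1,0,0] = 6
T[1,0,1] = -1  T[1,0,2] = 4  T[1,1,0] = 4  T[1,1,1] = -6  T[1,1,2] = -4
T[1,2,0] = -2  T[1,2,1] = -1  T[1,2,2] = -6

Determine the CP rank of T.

3

Lower bound: the mode-3 unfolding of T (rows indexed by k, columns by (i,j) = (0,0), (0,1), (0,2), (1,0), (1,1), (1,2)) is [[2, -4, 2, 6, 4, -2], [-2, 4, 0, -1, -6, -1], [-6, 0, 4, 4, -4, -6]].
There the 3×3 minor on rows k ∈ {0, 1, 2}, columns (i,j) ∈ {(0,0), (0,1), (0,2)} is det [[2, -4, 2], [-2, 4, 0], [-6, 0, 4]] = 48 ≠ 0, so this unfolding has rank ≥ 3; CP rank is at least every unfolding rank, so rank(T) ≥ 3. (Flattening ranks never certify an upper bound on CP rank; for that we must actually write T with 3 rank-1 terms.)
Upper bound: T is a sum of 3 rank-1 terms, T = [1, -2] ⊗ [1, -2, -1] ⊗ [0, -1, -2] + [1, -1] ⊗ [1, 2, -1] ⊗ [-2, 1, -2] + [1, 1] ⊗ [1, 0, 0] ⊗ [4, -2, -2] (one valid choice — decompositions are not unique — normalised so each a, b is primitive with positive first nonzero entry; check it by expanding all entries), so rank(T) ≤ 3.
These bounds meet, so rank(T) = 3.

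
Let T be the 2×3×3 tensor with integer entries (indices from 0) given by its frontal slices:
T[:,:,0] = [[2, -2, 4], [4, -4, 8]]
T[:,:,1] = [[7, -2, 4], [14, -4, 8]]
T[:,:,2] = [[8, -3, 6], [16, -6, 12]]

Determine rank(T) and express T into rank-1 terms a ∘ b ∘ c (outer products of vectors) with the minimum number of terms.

Lower bound: in the mode-2 unfolding of T (rows indexed by j, columns by (i,k)) the 2×2 minor on rows j ∈ {0, 1}, columns (i,k) ∈ {(0,0), (0,1)} is det [[2, 7], [-2, -2]] = 10 ≠ 0, so that unfolding has rank ≥ 2 and hence rank(T) ≥ 2 (CP rank is at least every unfolding rank, though it can be larger).
Upper bound: T[i,:,:] = a[i]·M for every slice, with a = [1, 2] and M = [[2, 7, 8], [-2, -2, -3], [4, 4, 6]] (rows j, columns k).
The rows of M satisfy (row 2) = −2·(row 1), so splitting by rows, M = [1, 0, 0][2, 7, 8]ᵀ + [0, 1, -2][-2, -2, -3]ᵀ.
Hence T = [1, 2] ∘ [1, 0, 0] ∘ [2, 7, 8] + [1, 2] ∘ [0, 1, -2] ∘ [-2, -2, -3], so rank(T) ≤ 2.
These bounds meet, so rank(T) = 2.

rank(T) = 2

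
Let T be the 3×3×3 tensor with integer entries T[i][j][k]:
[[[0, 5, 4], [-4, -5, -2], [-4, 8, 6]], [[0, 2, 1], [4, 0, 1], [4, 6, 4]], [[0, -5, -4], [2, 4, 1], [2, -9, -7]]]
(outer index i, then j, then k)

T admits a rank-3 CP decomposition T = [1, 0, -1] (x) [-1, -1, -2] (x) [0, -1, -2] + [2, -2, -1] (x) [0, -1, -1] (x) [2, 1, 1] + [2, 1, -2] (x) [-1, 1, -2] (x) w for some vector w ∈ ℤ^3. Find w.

Subtract the known terms from T to get the rank-1 residual R = [2, 1, -2] (x) [-1, 1, -2] (x) w, so R[i,j,k] = a[i]·b[j]·w[k]. Pick indices with nonzero a[0]·b[0] = (2)·(-1) = -2. Only the fibre through (0,0,·) is needed: R[0,0,:] = T[0,0,:] − Σₗ aₗ[0]bₗ[0]cₗ = [0, 5, 4] − (1)·(-1)·[0, -1, -2] − (2)·(0)·[2, 1, 1] = [0, 4, 2]. Then w[k] = R[0,0,k] / -2 for each k, giving w = [0, 4, 2] / -2 = [0, -2, -1].

w = [0, -2, -1]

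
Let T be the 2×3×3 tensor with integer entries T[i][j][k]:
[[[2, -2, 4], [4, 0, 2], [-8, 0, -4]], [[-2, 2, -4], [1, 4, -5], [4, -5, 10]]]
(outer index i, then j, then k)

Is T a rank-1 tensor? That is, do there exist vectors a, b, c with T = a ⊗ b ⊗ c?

The mode-2 unfolding of T (rows indexed by j, columns by (i,k) = (0,0), (0,1), (0,2), (1,0), (1,1), (1,2)) is [[2, -2, 4, -2, 2, -4], [4, 0, 2, 1, 4, -5], [-8, 0, -4, 4, -5, 10]].
There the 3×3 minor on rows j ∈ {0, 1, 2}, columns (i,k) ∈ {(0,0), (0,1), (1,0)} is det [[2, -2, -2], [4, 0, 1], [-8, 0, 4]] = 48 ≠ 0, so this unfolding has rank ≥ 3; CP rank is at least every unfolding rank, so rank(T) ≥ 3.
In particular rank(T) ≥ 3 > 1, so T is not rank-1.

No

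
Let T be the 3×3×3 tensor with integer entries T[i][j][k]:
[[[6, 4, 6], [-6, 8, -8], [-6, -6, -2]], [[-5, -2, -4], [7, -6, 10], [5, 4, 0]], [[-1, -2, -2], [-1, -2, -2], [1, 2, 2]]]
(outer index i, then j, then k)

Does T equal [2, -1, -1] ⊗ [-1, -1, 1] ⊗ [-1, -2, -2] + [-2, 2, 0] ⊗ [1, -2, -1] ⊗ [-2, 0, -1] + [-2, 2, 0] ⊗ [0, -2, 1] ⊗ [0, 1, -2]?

Reconstruct entrywise from the claimed factors. For example, T[0,2,2] = -2 and Σₗ aₗ[0]bₗ[2]cₗ[2] = (2)·(1)·(-2) + (-2)·(-1)·(-1) + (-2)·(1)·(-2) = -2; checking all 27 entries, every one matches. The claim holds.

Yes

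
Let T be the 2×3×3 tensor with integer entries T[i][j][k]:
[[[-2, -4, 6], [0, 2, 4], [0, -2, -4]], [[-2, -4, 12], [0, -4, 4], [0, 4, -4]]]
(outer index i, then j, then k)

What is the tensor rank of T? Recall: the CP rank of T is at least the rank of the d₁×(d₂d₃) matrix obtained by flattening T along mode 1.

Lower bound: the mode-3 unfolding of T (rows indexed by k, columns by (i,j) = (0,0), (0,1), (0,2), (1,0), (1,1), (1,2)) is [[-2, 0, 0, -2, 0, 0], [-4, 2, -2, -4, -4, 4], [6, 4, -4, 12, 4, -4]].
There the 3×3 minor on rows k ∈ {0, 1, 2}, columns (i,j) ∈ {(0,0), (0,1), (1,0)} is det [[-2, 0, -2], [-4, 2, -4], [6, 4, 12]] = -24 ≠ 0, so this unfolding has rank ≥ 3; CP rank is at least every unfolding rank, so rank(T) ≥ 3. (Flattening ranks never certify an upper bound on CP rank; for that we must actually write T with 3 rank-1 terms.)
Upper bound: T is a sum of 3 rank-1 terms, T = (1, 0) ⊗ (1, -1, 1) ⊗ (0, -4, -2) + (1, 1) ⊗ (1, 0, 0) ⊗ (-2, 4, 4) + (1, 2) ⊗ (2, 1, -1) ⊗ (0, -2, 2) (one valid choice — decompositions are not unique — normalised so each a, b is primitive with positive first nonzero entry; check it by expanding all entries), so rank(T) ≤ 3.
These bounds meet, so rank(T) = 3.
Check entry T[0,0,1] = -4: (1)·(1)·(-4) + (1)·(1)·(4) + (1)·(2)·(-2) = -4.

3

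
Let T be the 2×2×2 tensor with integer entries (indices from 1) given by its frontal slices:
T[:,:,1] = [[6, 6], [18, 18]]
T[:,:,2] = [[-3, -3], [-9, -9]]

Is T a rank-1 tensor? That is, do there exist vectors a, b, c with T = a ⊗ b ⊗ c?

The mode-1 fibre T[:,1,1] = [6, 18] gives a = [1, 3] (primitive direction); the mode-2 fibre T[1,:,1] = [6, 6] gives b = [1, 1]; then c[k] = T[1,1,k] / (a[1]·b[1]) = [6, -3] / 1 = [6, -3].
Expanding [1, 3] ⊗ [1, 1] ⊗ [6, -3] reproduces all 8 entries of T, so T = [1, 3] ⊗ [1, 1] ⊗ [6, -3] and rank(T) ≤ 1.
Equivalently every frontal slice T[:,:,k] is c[k] times the rank-1 matrix [1, 3] ⊗ [1, 1]. So T has rank 1 (it is nonzero).

Yes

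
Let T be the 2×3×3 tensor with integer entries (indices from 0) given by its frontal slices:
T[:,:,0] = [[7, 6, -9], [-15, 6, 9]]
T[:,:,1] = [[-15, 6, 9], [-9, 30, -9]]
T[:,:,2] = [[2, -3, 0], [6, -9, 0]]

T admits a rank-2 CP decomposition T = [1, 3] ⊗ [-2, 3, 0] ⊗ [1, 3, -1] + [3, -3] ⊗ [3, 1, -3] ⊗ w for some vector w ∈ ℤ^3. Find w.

Subtract the known terms from T to get the rank-1 residual R = [3, -3] ⊗ [3, 1, -3] ⊗ w, so R[i,j,k] = a[i]·b[j]·w[k]. Pick indices with nonzero a[0]·b[0] = (3)·(3) = 9. Only the fibre through (0,0,·) is needed: R[0,0,:] = T[0,0,:] − Σₗ aₗ[0]bₗ[0]cₗ = [7, -15, 2] − (1)·(-2)·[1, 3, -1] = [9, -9, 0]. Then w[k] = R[0,0,k] / 9 for each k, giving w = [9, -9, 0] / 9 = [1, -1, 0].

w = [1, -1, 0]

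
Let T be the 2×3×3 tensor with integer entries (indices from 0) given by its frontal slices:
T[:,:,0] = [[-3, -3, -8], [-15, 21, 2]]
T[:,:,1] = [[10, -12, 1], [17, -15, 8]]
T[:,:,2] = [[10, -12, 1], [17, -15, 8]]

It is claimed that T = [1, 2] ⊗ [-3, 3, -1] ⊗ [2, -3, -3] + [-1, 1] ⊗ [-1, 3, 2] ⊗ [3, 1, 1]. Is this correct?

Yes

Reconstruct entrywise from the claimed factors. For example, T[1,1,0] = 21 and Σₗ aₗ[1]bₗ[1]cₗ[0] = (2)·(3)·(2) + (1)·(3)·(3) = 21; checking all 18 entries, every one matches. The claim holds.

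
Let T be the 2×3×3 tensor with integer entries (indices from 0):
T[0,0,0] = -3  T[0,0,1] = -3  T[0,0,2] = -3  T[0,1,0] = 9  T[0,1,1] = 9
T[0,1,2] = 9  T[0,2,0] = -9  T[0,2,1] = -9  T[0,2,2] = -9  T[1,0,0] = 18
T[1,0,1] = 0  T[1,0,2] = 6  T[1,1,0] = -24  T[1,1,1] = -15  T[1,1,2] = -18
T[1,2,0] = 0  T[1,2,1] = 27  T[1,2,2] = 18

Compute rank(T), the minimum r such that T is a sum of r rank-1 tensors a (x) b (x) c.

Lower bound: in the mode-1 unfolding of T (rows indexed by i, columns by (j,k)) the 2×2 minor on rows i ∈ {0, 1}, columns (j,k) ∈ {(0,0), (0,1)} is det [[-3, -3], [18, 0]] = 54 ≠ 0, so that unfolding has rank ≥ 2 and hence rank(T) ≥ 2 (CP rank is at least every unfolding rank, though it can be larger).
Upper bound: with S_k = T[:,:,k], the two rank-1 terms a₁b₁ᵀ, a₂b₂ᵀ are the rank-1 members of the pencil x·S₀ + y·S₁.
The 2×2 minor of x·S₀ + y·S₁ on rows {0,1}, columns {0,1} is −90·x² − 45·xy + 45·y² = (-45)·(2·x − y)(x + y), vanishing at (x:y) = (1:2) and (1:-1).
M₁ = S₀ + 2·S₁ = [[-9, 27, -27], [18, -54, 54]] = (-9)·(1, -2)(1, -3, 3)ᵀ and M₂ = S₀ − S₁ = [[0, 0, 0], [18, -9, -27]] = 9·(0, 1)(2, -1, -3)ᵀ, so take a₁ = (1, -2), b₁ = (1, -3, 3), a₂ = (0, 1), b₂ = (2, -1, -3).
Each slice is an integer combination of E₁ = a₁b₁ᵀ and E₂ = a₂b₂ᵀ: S₀ = −3·E₁ + 6·E₂, S₁ = −3·E₁ − 3·E₂, S₂ = −3·E₁; reading off coefficients, c₁ = (-3, -3, -3) and c₂ = (6, -3, 0).
Hence T = (1, -2) (x) (1, -3, 3) (x) (-3, -3, -3) + (0, 1) (x) (2, -1, -3) (x) (6, -3, 0), so rank(T) ≤ 2.
These bounds meet, so rank(T) = 2.

2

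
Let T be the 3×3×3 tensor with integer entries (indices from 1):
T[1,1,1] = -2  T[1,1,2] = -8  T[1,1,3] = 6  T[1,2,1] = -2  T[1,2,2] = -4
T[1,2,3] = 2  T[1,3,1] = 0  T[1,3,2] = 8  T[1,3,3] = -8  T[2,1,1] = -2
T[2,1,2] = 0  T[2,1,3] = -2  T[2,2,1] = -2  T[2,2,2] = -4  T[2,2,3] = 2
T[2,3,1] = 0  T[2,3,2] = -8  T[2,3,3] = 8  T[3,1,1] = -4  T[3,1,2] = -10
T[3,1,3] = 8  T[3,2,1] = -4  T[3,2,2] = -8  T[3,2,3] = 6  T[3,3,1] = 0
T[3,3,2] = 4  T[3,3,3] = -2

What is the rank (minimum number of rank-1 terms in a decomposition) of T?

3

Lower bound: in the mode-2 unfolding of T (rows indexed by j, columns by (i,k)) the 3×3 minor on rows j ∈ {1, 2, 3}, columns (i,k) ∈ {(1,1), (1,2), (3,3)} is det [[-2, -8, 8], [-2, -4, 6], [0, 8, -2]] = -16 ≠ 0, so that unfolding has rank ≥ 3 and hence rank(T) ≥ 3 (CP rank is at least every unfolding rank, though it can be larger).
Upper bound: T is a sum of 3 rank-1 terms, T = [0, 0, 1] (x) [1, 1, 1] (x) [0, 0, 2] + [1, 1, 2] (x) [1, 1, 0] (x) [-2, -4, 2] + [2, -2, 1] (x) [1, 0, -2] (x) [0, -2, 2] (one valid choice — decompositions are not unique — normalised so each a, b is primitive with positive first nonzero entry; check it by expanding all entries), so rank(T) ≤ 3.
These bounds meet, so rank(T) = 3.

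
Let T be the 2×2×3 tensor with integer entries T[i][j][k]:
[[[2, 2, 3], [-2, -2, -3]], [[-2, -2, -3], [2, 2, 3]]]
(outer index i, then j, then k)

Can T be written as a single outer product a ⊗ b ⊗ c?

Yes

The mode-1 fibre T[:,0,0] = [2, -2] gives a = (1, -1) (primitive direction); the mode-2 fibre T[0,:,0] = [2, -2] gives b = (1, -1); then c[k] = T[0,0,k] / (a[0]·b[0]) = [2, 2, 3] / 1 = (2, 2, 3).
Expanding (1, -1) ⊗ (1, -1) ⊗ (2, 2, 3) reproduces all 12 entries of T, so T = (1, -1) ⊗ (1, -1) ⊗ (2, 2, 3) and rank(T) ≤ 1.
Equivalently every frontal slice T[:,:,k] is c[k] times the rank-1 matrix (1, -1) ⊗ (1, -1). So T has rank 1 (it is nonzero).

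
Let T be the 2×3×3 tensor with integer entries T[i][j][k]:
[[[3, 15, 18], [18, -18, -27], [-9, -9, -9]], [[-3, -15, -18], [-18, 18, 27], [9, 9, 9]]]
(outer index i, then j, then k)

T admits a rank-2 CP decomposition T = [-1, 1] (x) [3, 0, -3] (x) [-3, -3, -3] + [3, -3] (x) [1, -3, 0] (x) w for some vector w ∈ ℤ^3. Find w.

w = [-2, 2, 3]

Subtract the known terms from T to get the rank-1 residual R = [3, -3] (x) [1, -3, 0] (x) w, so R[i,j,k] = a[i]·b[j]·w[k]. Pick indices with nonzero a[0]·b[0] = (3)·(1) = 3. Only the fibre through (0,0,·) is needed: R[0,0,:] = T[0,0,:] − Σₗ aₗ[0]bₗ[0]cₗ = [3, 15, 18] − (-1)·(3)·[-3, -3, -3] = [-6, 6, 9]. Then w[k] = R[0,0,k] / 3 for each k, giving w = [-6, 6, 9] / 3 = [-2, 2, 3].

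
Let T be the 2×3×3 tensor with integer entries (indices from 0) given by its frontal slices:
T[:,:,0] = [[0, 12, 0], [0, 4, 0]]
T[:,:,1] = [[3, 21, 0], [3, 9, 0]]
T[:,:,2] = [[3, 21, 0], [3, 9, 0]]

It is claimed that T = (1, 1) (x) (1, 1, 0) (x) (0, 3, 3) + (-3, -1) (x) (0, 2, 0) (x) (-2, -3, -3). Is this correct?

Yes

Reconstruct entrywise from the claimed factors. For example, T[1,2,1] = 0 and Σₗ aₗ[1]bₗ[2]cₗ[1] = (1)·(0)·(3) + (-1)·(0)·(-3) = 0; checking all 18 entries, every one matches. The claim holds.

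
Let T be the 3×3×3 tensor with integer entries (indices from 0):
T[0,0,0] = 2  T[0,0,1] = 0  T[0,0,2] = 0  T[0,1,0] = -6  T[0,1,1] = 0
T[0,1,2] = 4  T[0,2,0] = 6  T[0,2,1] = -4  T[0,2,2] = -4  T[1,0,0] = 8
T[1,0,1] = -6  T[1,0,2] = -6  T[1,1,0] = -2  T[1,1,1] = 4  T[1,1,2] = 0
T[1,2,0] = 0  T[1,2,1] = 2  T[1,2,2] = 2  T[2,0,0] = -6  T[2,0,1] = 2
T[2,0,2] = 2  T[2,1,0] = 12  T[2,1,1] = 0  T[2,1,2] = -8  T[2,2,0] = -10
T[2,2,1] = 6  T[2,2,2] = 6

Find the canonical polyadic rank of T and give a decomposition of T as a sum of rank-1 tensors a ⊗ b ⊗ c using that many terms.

rank(T) = 3

Lower bound: the mode-3 unfolding of T (rows indexed by k, columns by (i,j) = (0,0), (0,1), (0,2), (1,0), (1,1), (1,2), (2,0), (2,1), (2,2)) is [[2, -6, 6, 8, -2, 0, -6, 12, -10], [0, 0, -4, -6, 4, 2, 2, 0, 6], [0, 4, -4, -6, 0, 2, 2, -8, 6]].
There the 3×3 minor on rows k ∈ {0, 1, 2}, columns (i,j) ∈ {(0,0), (0,1), (0,2)} is det [[2, -6, 6], [0, 0, -4], [0, 4, -4]] = 32 ≠ 0, so this unfolding has rank ≥ 3; CP rank is at least every unfolding rank, so rank(T) ≥ 3. (This is only a lower bound: in general the CP rank may exceed every unfolding rank, so we still need to exhibit 3 rank-1 terms summing to T.)
Upper bound: T is a sum of 3 rank-1 terms, T = [1, -2, -1] ⊗ [1, 0, -1] ⊗ [-2, 2, 2] + [1, -1, -2] ⊗ [0, 1, 0] ⊗ [-2, -2, 2] + [1, 1, -2] ⊗ [1, -1, 1] ⊗ [4, -2, -2] (one valid choice — decompositions are not unique — normalised so each a, b is primitive with positive first nonzero entry; check it by expanding all entries), so rank(T) ≤ 3.
These bounds meet, so rank(T) = 3.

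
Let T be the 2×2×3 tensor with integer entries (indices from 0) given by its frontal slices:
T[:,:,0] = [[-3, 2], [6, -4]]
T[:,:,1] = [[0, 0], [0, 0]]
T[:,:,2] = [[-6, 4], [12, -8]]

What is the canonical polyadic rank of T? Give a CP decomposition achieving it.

rank(T) = 1

Lower bound: T ≠ 0 (e.g. T[0,0,0] = -3), so rank(T) ≥ 1.
Upper bound: if T = a ⊗ b ⊗ c then every fibre of T is a multiple of the corresponding factor, so read the factors off the fibres through the nonzero entry T[0,0,0] = -3.
The mode-1 fibre T[:,0,0] = [-3, 6] gives a = (1, -2) (primitive direction); the mode-2 fibre T[0,:,0] = [-3, 2] gives b = (3, -2); then c[k] = T[0,0,k] / (a[0]·b[0]) = [-3, 0, -6] / 3 = (-1, 0, -2).
Expanding (1, -2) ⊗ (3, -2) ⊗ (-1, 0, -2) reproduces all 12 entries of T, so T = (1, -2) ⊗ (3, -2) ⊗ (-1, 0, -2) and rank(T) ≤ 1.
These bounds meet, so rank(T) = 1.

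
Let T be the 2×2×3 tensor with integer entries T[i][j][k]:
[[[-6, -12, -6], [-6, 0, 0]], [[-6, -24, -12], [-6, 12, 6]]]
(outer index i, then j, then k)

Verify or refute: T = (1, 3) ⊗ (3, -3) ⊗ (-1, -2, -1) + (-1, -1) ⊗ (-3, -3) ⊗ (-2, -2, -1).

Reconstruct entry (0,0,0) from the claimed factors: Σₗ aₗ[0]bₗ[0]cₗ[0] = (1)·(3)·(-1) + (-1)·(-3)·(-2) = -9, but T[0,0,0] = -6. The claim is false.

No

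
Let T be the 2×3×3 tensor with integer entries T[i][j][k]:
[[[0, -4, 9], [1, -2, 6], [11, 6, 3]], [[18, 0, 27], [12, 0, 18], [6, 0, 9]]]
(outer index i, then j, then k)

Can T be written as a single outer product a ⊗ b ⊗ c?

The mode-2 unfolding of T (rows indexed by j, columns by (i,k) = (0,0), (0,1), (0,2), (1,0), (1,1), (1,2)) is [[0, -4, 9, 18, 0, 27], [1, -2, 6, 12, 0, 18], [11, 6, 3, 6, 0, 9]].
There the 2×2 minor on rows j ∈ {0, 1}, columns (i,k) ∈ {(0,0), (0,1)} is det [[0, -4], [1, -2]] = 4 ≠ 0, so this unfolding has rank ≥ 2; CP rank is at least every unfolding rank, so rank(T) ≥ 2.
In particular rank(T) ≥ 2 > 1, so T is not rank-1.

No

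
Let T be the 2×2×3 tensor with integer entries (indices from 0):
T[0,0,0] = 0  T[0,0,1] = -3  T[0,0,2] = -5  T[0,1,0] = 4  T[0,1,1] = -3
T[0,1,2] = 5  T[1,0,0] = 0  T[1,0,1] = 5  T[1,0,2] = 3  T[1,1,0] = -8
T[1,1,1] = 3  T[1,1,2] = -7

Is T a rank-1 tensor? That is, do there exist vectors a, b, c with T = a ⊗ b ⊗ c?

No

The mode-3 unfolding of T (rows indexed by k, columns by (i,j) = (0,0), (0,1), (1,0), (1,1)) is [[0, 4, 0, -8], [-3, -3, 5, 3], [-5, 5, 3, -7]].
There the 3×3 minor on rows k ∈ {0, 1, 2}, columns (i,j) ∈ {(0,0), (0,1), (1,0)} is det [[0, 4, 0], [-3, -3, 5], [-5, 5, 3]] = -64 ≠ 0, so this unfolding has rank ≥ 3; CP rank is at least every unfolding rank, so rank(T) ≥ 3.
In particular rank(T) ≥ 3 > 1, so T is not rank-1.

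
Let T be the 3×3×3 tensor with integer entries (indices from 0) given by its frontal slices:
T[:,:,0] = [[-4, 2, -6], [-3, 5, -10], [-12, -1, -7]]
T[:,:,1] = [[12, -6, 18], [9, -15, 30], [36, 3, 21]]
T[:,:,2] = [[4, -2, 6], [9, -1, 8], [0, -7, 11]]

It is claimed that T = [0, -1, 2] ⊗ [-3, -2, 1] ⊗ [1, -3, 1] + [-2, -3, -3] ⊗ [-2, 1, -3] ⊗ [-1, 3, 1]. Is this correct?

Reconstruct entrywise from the claimed factors. For example, T[2,0,0] = -12 and Σₗ aₗ[2]bₗ[0]cₗ[0] = (2)·(-3)·(1) + (-3)·(-2)·(-1) = -12; checking all 27 entries, every one matches. The claim holds.

Yes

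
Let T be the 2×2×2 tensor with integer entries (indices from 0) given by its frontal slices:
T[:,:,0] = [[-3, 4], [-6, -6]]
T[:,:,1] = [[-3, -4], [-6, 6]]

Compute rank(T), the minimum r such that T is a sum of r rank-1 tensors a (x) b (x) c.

2

Lower bound: the mode-1 unfolding of T (rows indexed by i, columns by (j,k) = (0,0), (0,1), (1,0), (1,1)) is [[-3, -3, 4, -4], [-6, -6, -6, 6]].
There the 2×2 minor on rows i ∈ {0, 1}, columns (j,k) ∈ {(0,0), (1,0)} is det [[-3, 4], [-6, -6]] = 42 ≠ 0, so this unfolding has rank ≥ 2; CP rank is at least every unfolding rank, so rank(T) ≥ 2. (This is only a lower bound: in general the CP rank may exceed every unfolding rank, so we still need to exhibit 2 rank-1 terms summing to T.)
Upper bound — finding two terms. Write S_k = T[:,:,k] for the frontal slices: S₀ = [[-3, 4], [-6, -6]], S₁ = [[-3, -4], [-6, 6]].
If T = a₁ (x) b₁ (x) c₁ + a₂ (x) b₂ (x) c₂ then each S_k = c₁[k]·a₁b₁ᵀ + c₂[k]·a₂b₂ᵀ. S₀ and S₁ are linearly independent, so a₁b₁ᵀ and a₂b₂ᵀ must span the same plane of matrices: they are the rank-1 matrices of the form x·S₀ + y·S₁.
det(x·S₀ + y·S₁) is 42·x² − 42·y² = 42·(x − y)(x + y), vanishing at (x:y) = (1:1) and (1:-1).
M₁ = S₀ + S₁ = [[-6, 0], [-12, 0]] = (-6)·[1, 2][1, 0]ᵀ and M₂ = S₀ − S₁ = [[0, 8], [0, -12]] = 4·[2, -3][0, 1]ᵀ, so take a₁ = [1, 2], b₁ = [1, 0], a₂ = [2, -3], b₂ = [0, 1].
Each slice is an integer combination of E₁ = a₁b₁ᵀ and E₂ = a₂b₂ᵀ: S₀ = −3·E₁ + 2·E₂, S₁ = −3·E₁ − 2·E₂; reading off coefficients, c₁ = [-3, -3] and c₂ = [2, -2].
Hence T = [1, 2] (x) [1, 0] (x) [-3, -3] + [2, -3] (x) [0, 1] (x) [2, -2], so rank(T) ≤ 2.
These bounds meet, so rank(T) = 2.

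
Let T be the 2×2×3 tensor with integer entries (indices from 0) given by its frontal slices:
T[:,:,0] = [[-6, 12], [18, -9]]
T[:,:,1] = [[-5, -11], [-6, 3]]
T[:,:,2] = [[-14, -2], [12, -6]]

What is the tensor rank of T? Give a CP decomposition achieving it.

rank(T) = 2

Lower bound: the mode-2 unfolding of T (rows indexed by j, columns by (i,k) = (0,0), (0,1), (0,2), (1,0), (1,1), (1,2)) is [[-6, -5, -14, 18, -6, 12], [12, -11, -2, -9, 3, -6]].
There the 2×2 minor on rows j ∈ {0, 1}, columns (i,k) ∈ {(0,0), (0,1)} is det [[-6, -5], [12, -11]] = 126 ≠ 0, so this unfolding has rank ≥ 2; CP rank is at least every unfolding rank, so rank(T) ≥ 2. (This is only a lower bound: in general the CP rank may exceed every unfolding rank, so we still need to exhibit 2 rank-1 terms summing to T.)
Upper bound — finding two terms. Write S_k = T[:,:,k] for the frontal slices: S₀ = [[-6, 12], [18, -9]], S₁ = [[-5, -11], [-6, 3]], S₂ = [[-14, -2], [12, -6]].
If T = a₁ (x) b₁ (x) c₁ + a₂ (x) b₂ (x) c₂ then each S_k = c₁[k]·a₁b₁ᵀ + c₂[k]·a₂b₂ᵀ. S₀ and S₁ are linearly independent, so a₁b₁ᵀ and a₂b₂ᵀ must span the same plane of matrices: they are the rank-1 matrices of the form x·S₀ + y·S₁.
det(x·S₀ + y·S₁) is −162·x² + 297·xy − 81·y² = (-27)·(2·x − 3·y)(3·x − y), vanishing at (x:y) = (3:2) and (1:3).
M₁ = 3·S₀ + 2·S₁ = [[-28, 14], [42, -21]] = (-7)·(2, -3)(2, -1)ᵀ and M₂ = S₀ + 3·S₁ = [[-21, -21], [0, 0]] = (-21)·(1, 0)(1, 1)ᵀ, so take a₁ = (2, -3), b₁ = (2, -1), a₂ = (1, 0), b₂ = (1, 1).
Each slice is an integer combination of E₁ = a₁b₁ᵀ and E₂ = a₂b₂ᵀ: S₀ = −3·E₁ + 6·E₂, S₁ = E₁ − 9·E₂, S₂ = −2·E₁ − 6·E₂; reading off coefficients, c₁ = (-3, 1, -2) and c₂ = (6, -9, -6).
Hence T = (2, -3) (x) (2, -1) (x) (-3, 1, -2) + (1, 0) (x) (1, 1) (x) (6, -9, -6), so rank(T) ≤ 2.
These bounds meet, so rank(T) = 2.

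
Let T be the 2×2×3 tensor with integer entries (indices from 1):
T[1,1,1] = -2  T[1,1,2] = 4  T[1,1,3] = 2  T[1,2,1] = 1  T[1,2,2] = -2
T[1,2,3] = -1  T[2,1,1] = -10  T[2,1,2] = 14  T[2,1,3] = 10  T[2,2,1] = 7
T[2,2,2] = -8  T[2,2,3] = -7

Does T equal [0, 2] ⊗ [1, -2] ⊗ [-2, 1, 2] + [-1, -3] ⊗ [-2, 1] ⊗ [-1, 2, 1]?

No

Reconstruct entry (2,2,1) from the claimed factors: Σₗ aₗ[2]bₗ[2]cₗ[1] = (2)·(-2)·(-2) + (-3)·(1)·(-1) = 11, but T[2,2,1] = 7. The claim is false.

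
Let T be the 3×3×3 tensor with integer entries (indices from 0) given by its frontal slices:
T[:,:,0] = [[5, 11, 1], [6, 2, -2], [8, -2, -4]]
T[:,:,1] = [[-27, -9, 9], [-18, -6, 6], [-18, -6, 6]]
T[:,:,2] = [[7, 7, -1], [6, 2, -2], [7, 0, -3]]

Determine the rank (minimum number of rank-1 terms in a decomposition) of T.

2

Lower bound: the mode-3 unfolding of T (rows indexed by k, columns by (i,j) = (0,0), (0,1), (0,2), (1,0), (1,1), (1,2), (2,0), (2,1), (2,2)) is [[5, 11, 1, 6, 2, -2, 8, -2, -4], [-27, -9, 9, -18, -6, 6, -18, -6, 6], [7, 7, -1, 6, 2, -2, 7, 0, -3]].
There the 2×2 minor on rows k ∈ {0, 1}, columns (i,j) ∈ {(0,0), (0,1)} is det [[5, 11], [-27, -9]] = 252 ≠ 0, so this unfolding has rank ≥ 2; CP rank is at least every unfolding rank, so rank(T) ≥ 2. (This is only a lower bound: in general the CP rank may exceed every unfolding rank, so we still need to exhibit 2 rank-1 terms summing to T.)
Upper bound — finding two terms. Write S_k = T[:,:,k] for the frontal slices: S₀ = [[5, 11, 1], [6, 2, -2], [8, -2, -4]], S₁ = [[-27, -9, 9], [-18, -6, 6], [-18, -6, 6]], S₂ = [[7, 7, -1], [6, 2, -2], [7, 0, -3]].
If T = a₁ ∘ b₁ ∘ c₁ + a₂ ∘ b₂ ∘ c₂ then each S_k = c₁[k]·a₁b₁ᵀ + c₂[k]·a₂b₂ᵀ. S₀ and S₁ are linearly independent, so a₁b₁ᵀ and a₂b₂ᵀ must span the same plane of matrices: they are the rank-1 matrices of the form x·S₀ + y·S₁.
The 2×2 minor of x·S₀ + y·S₁ on rows {0,1}, columns {0,1} is −56·x² + 168·xy = (-56)·(x − 3·y)(x), vanishing at (x:y) = (3:1) and (0:1).
M₁ = 3·S₀ + S₁ = [[-12, 24, 12], [0, 0, 0], [6, -12, -6]] = (-6)·[2, 0, -1][1, -2, -1]ᵀ and M₂ = S₁ = [[-27, -9, 9], [-18, -6, 6], [-18, -6, 6]] = (-3)·[3, 2, 2][3, 1, -1]ᵀ, so take a₁ = [2, 0, -1], b₁ = [1, -2, -1], a₂ = [3, 2, 2], b₂ = [3, 1, -1].
Each slice is an integer combination of E₁ = a₁b₁ᵀ and E₂ = a₂b₂ᵀ: S₀ = −2·E₁ + E₂, S₁ = −3·E₂, S₂ = −E₁ + E₂; reading off coefficients, c₁ = [-2, 0, -1] and c₂ = [1, -3, 1].
Hence T = [2, 0, -1] ∘ [1, -2, -1] ∘ [-2, 0, -1] + [3, 2, 2] ∘ [3, 1, -1] ∘ [1, -3, 1], so rank(T) ≤ 2.
These bounds meet, so rank(T) = 2.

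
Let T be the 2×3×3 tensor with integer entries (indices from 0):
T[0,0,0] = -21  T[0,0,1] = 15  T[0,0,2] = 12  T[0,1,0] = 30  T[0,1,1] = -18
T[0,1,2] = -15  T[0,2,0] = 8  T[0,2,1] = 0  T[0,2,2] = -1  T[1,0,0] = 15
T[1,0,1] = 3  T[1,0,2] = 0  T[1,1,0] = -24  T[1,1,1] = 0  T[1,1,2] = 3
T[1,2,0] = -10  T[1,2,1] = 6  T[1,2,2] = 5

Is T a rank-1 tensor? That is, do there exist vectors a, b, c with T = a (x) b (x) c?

The mode-1 unfolding of T (rows indexed by i, columns by (j,k) = (0,0), (0,1), (0,2), (1,0), (1,1), (1,2), (2,0), (2,1), (2,2)) is [[-21, 15, 12, 30, -18, -15, 8, 0, -1], [15, 3, 0, -24, 0, 3, -10, 6, 5]].
There the 2×2 minor on rows i ∈ {0, 1}, columns (j,k) ∈ {(0,0), (0,1)} is det [[-21, 15], [15, 3]] = -288 ≠ 0, so this unfolding has rank ≥ 2; CP rank is at least every unfolding rank, so rank(T) ≥ 2.
In particular rank(T) ≥ 2 > 1, so T is not rank-1.

No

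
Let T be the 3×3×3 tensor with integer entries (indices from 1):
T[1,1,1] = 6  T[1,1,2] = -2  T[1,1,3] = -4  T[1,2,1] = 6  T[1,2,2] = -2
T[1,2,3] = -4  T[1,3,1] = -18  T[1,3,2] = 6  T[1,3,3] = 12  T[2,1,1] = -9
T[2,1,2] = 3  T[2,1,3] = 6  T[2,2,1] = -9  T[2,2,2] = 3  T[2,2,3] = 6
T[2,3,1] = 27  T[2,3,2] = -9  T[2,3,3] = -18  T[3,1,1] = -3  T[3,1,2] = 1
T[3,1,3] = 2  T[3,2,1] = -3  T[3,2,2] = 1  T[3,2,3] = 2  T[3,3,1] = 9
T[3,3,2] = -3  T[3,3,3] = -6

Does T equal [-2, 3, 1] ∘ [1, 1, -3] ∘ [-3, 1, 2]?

Yes

Reconstruct entrywise from the claimed factors. For example, T[3,2,2] = 1 and Σₗ aₗ[3]bₗ[2]cₗ[2] = (1)·(1)·(1) = 1; checking all 27 entries, every one matches. The claim holds.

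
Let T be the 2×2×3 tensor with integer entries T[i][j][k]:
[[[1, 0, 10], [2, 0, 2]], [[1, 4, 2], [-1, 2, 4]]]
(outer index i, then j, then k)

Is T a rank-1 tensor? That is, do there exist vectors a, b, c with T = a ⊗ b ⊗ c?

No

The mode-3 unfolding of T (rows indexed by k, columns by (i,j) = (0,0), (0,1), (1,0), (1,1)) is [[1, 2, 1, -1], [0, 0, 4, 2], [10, 2, 2, 4]].
There the 3×3 minor on rows k ∈ {0, 1, 2}, columns (i,j) ∈ {(0,0), (0,1), (1,0)} is det [[1, 2, 1], [0, 0, 4], [10, 2, 2]] = 72 ≠ 0, so this unfolding has rank ≥ 3; CP rank is at least every unfolding rank, so rank(T) ≥ 3.
In particular rank(T) ≥ 3 > 1, so T is not rank-1.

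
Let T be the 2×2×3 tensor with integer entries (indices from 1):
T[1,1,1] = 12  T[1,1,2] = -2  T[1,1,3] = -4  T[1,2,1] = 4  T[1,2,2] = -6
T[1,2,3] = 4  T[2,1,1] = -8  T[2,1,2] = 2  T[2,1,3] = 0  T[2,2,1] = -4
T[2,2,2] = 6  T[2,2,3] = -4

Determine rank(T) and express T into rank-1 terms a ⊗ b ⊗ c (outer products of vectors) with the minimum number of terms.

Lower bound: the mode-3 unfolding of T (rows indexed by k, columns by (i,j) = (1,1), (1,2), (2,1), (2,2)) is [[12, 4, -8, -4], [-2, -6, 2, 6], [-4, 4, 0, -4]].
There the 3×3 minor on rows k ∈ {1, 2, 3}, columns (i,j) ∈ {(1,1), (1,2), (2,1)} is det [[12, 4, -8], [-2, -6, 2], [-4, 4, 0]] = 128 ≠ 0, so this unfolding has rank ≥ 3; CP rank is at least every unfolding rank, so rank(T) ≥ 3. (Flattening ranks never certify an upper bound on CP rank; for that we must actually write T with 3 rank-1 terms.)
Upper bound: T is a sum of 3 rank-1 terms, T = [1, -1] ⊗ [1, -1] ⊗ [0, 2, 0] + [1, -1] ⊗ [1, 1] ⊗ [4, -4, 4] + [2, -1] ⊗ [1, 0] ⊗ [4, 0, -4] (written with every a and b primitive with positive leading entry and the scale carried by c; CP decompositions are not unique, and this one is verified by expanding entrywise), so rank(T) ≤ 3.
These bounds meet, so rank(T) = 3.
Check entry T[2,2,2] = 6: (-1)·(-1)·(2) + (-1)·(1)·(-4) + (-1)·(0)·(0) = 6.

rank(T) = 3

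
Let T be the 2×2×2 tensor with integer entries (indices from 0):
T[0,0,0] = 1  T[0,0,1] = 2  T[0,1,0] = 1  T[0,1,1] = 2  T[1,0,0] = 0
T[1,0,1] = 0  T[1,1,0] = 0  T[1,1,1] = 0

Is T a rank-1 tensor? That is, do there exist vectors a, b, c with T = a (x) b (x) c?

Yes

The mode-1 fibre T[:,0,0] = [1, 0] gives a = (1, 0) (primitive direction); the mode-2 fibre T[0,:,0] = [1, 1] gives b = (1, 1); then c[k] = T[0,0,k] / (a[0]·b[0]) = [1, 2] / 1 = (1, 2).
Expanding (1, 0) (x) (1, 1) (x) (1, 2) reproduces all 8 entries of T, so T = (1, 0) (x) (1, 1) (x) (1, 2) and rank(T) ≤ 1.
Equivalently every frontal slice T[:,:,k] is c[k] times the rank-1 matrix (1, 0) (x) (1, 1). So T has rank 1 (it is nonzero).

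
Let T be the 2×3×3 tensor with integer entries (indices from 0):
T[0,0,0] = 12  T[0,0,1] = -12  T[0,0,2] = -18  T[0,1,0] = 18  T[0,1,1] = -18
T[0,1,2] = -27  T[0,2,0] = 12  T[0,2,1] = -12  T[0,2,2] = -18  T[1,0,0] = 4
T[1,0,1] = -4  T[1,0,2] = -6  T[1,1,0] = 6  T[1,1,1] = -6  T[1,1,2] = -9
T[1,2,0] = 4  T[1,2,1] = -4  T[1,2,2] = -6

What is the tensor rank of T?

1

Lower bound: T ≠ 0 (e.g. T[0,0,0] = 12), so rank(T) ≥ 1.
Upper bound: the mode-1 fibre T[:,0,0] = [12, 4] gives a = [3, 1] (primitive direction); the mode-2 fibre T[0,:,0] = [12, 18, 12] gives b = [2, 3, 2]; then c[k] = T[0,0,k] / (a[0]·b[0]) = [12, -12, -18] / 6 = [2, -2, -3].
Expanding [3, 1] ⊗ [2, 3, 2] ⊗ [2, -2, -3] reproduces all 18 entries of T, so T = [3, 1] ⊗ [2, 3, 2] ⊗ [2, -2, -3] and rank(T) ≤ 1.
These bounds meet, so rank(T) = 1.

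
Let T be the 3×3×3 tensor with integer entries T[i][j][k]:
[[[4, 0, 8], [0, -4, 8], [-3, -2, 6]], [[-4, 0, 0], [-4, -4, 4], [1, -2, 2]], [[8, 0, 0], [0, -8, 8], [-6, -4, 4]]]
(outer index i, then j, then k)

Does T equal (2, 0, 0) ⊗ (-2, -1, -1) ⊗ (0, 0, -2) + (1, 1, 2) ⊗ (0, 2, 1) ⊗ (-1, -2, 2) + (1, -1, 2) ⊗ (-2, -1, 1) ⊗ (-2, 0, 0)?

Yes

Reconstruct entrywise from the claimed factors. For example, T[1,1,1] = -4 and Σₗ aₗ[1]bₗ[1]cₗ[1] = (0)·(-1)·(0) + (1)·(2)·(-2) + (-1)·(-1)·(0) = -4; checking all 27 entries, every one matches. The claim holds.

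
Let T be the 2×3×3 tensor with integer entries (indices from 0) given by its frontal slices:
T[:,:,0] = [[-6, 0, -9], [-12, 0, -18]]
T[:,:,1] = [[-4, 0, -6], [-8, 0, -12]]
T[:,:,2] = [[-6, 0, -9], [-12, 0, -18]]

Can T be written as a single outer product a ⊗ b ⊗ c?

Yes

The mode-1 fibre T[:,0,0] = [-6, -12] gives a = [1, 2] (primitive direction); the mode-2 fibre T[0,:,0] = [-6, 0, -9] gives b = [2, 0, 3]; then c[k] = T[0,0,k] / (a[0]·b[0]) = [-6, -4, -6] / 2 = [-3, -2, -3].
Expanding [1, 2] ⊗ [2, 0, 3] ⊗ [-3, -2, -3] reproduces all 18 entries of T, so T = [1, 2] ⊗ [2, 0, 3] ⊗ [-3, -2, -3] and rank(T) ≤ 1.
Equivalently every frontal slice T[:,:,k] is c[k] times the rank-1 matrix [1, 2] ⊗ [2, 0, 3]. So T has rank 1 (it is nonzero).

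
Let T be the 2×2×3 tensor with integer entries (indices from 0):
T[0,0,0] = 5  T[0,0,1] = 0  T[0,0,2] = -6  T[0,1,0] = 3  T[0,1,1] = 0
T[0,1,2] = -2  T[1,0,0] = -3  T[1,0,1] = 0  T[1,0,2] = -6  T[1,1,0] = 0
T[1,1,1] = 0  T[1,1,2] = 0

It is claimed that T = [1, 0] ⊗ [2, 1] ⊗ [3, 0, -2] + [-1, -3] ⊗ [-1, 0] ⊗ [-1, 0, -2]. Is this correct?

Reconstruct entrywise from the claimed factors. For example, T[0,0,1] = 0 and Σₗ aₗ[0]bₗ[0]cₗ[1] = (1)·(2)·(0) + (-1)·(-1)·(0) = 0; checking all 12 entries, every one matches. The claim holds.

Yes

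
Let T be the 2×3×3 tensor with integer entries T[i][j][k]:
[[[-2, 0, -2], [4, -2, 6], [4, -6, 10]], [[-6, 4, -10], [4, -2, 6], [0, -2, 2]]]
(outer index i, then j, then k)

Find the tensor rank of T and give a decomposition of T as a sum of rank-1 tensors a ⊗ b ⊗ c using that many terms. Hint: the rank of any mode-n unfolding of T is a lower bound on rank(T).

rank(T) = 3

Lower bound: the mode-2 unfolding of T (rows indexed by j, columns by (i,k) = (0,0), (0,1), (0,2), (1,0), (1,1), (1,2)) is [[-2, 0, -2, -6, 4, -10], [4, -2, 6, 4, -2, 6], [4, -6, 10, 0, -2, 2]].
There the 3×3 minor on rows j ∈ {0, 1, 2}, columns (i,k) ∈ {(0,0), (0,1), (1,0)} is det [[-2, 0, -6], [4, -2, 4], [4, -6, 0]] = 48 ≠ 0, so this unfolding has rank ≥ 3; CP rank is at least every unfolding rank, so rank(T) ≥ 3. (This is only a lower bound: in general the CP rank may exceed every unfolding rank, so we still need to exhibit 3 rank-1 terms summing to T.)
Upper bound: T is a sum of 3 rank-1 terms, T = [1, -1] ⊗ [1, 0, 1] ⊗ [2, -2, 4] + [1, 1] ⊗ [1, -1, -2] ⊗ [-2, 2, -4] + [1, 1] ⊗ [1, -1, 1] ⊗ [-2, 0, -2] (written with every a and b primitive with positive leading entry and the scale carried by c; CP decompositions are not unique, and this one is verified by expanding entrywise), so rank(T) ≤ 3.
These bounds meet, so rank(T) = 3.
Check entry T[0,1,1] = -2: (1)·(0)·(-2) + (1)·(-1)·(2) + (1)·(-1)·(0) = -2.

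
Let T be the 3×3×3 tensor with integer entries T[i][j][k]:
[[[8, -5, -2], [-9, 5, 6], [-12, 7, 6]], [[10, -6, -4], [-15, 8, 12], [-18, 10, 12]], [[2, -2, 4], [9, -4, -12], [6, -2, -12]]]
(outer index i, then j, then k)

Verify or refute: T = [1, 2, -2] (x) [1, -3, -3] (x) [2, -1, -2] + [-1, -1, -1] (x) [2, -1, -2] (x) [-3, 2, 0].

Yes

Reconstruct entrywise from the claimed factors. For example, T[0,2,0] = -12 and Σₗ aₗ[0]bₗ[2]cₗ[0] = (1)·(-3)·(2) + (-1)·(-2)·(-3) = -12; checking all 27 entries, every one matches. The claim holds.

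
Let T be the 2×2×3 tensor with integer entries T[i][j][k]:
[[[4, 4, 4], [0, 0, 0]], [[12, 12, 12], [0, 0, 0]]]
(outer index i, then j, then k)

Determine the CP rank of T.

Lower bound: T ≠ 0 (e.g. T[0,0,0] = 4), so rank(T) ≥ 1.
Upper bound: if T = a ⊗ b ⊗ c then every fibre of T is a multiple of the corresponding factor, so read the factors off the fibres through the nonzero entry T[0,0,0] = 4.
The mode-1 fibre T[:,0,0] = [4, 12] gives a = (1, 3) (primitive direction); the mode-2 fibre T[0,:,0] = [4, 0] gives b = (1, 0); then c[k] = T[0,0,k] / (a[0]·b[0]) = [4, 4, 4] / 1 = (4, 4, 4).
Expanding (1, 3) ⊗ (1, 0) ⊗ (4, 4, 4) reproduces all 12 entries of T, so T = (1, 3) ⊗ (1, 0) ⊗ (4, 4, 4) and rank(T) ≤ 1.
These bounds meet, so rank(T) = 1.

1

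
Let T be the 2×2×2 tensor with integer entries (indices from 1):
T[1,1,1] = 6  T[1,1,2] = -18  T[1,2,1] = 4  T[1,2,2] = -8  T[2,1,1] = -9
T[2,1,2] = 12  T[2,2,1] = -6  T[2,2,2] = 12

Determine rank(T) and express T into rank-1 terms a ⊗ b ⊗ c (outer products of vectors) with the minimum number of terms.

Lower bound: the mode-2 unfolding of T (rows indexed by j, columns by (i,k) = (1,1), (1,2), (2,1), (2,2)) is [[6, -18, -9, 12], [4, -8, -6, 12]].
There the 2×2 minor on rows j ∈ {1, 2}, columns (i,k) ∈ {(1,1), (1,2)} is det [[6, -18], [4, -8]] = 24 ≠ 0, so this unfolding has rank ≥ 2; CP rank is at least every unfolding rank, so rank(T) ≥ 2. (This is only a lower bound: in general the CP rank may exceed every unfolding rank, so we still need to exhibit 2 rank-1 terms summing to T.)
Upper bound — finding two terms. Write S_k = T[:,:,k] for the frontal slices: S₁ = [[6, 4], [-9, -6]], S₂ = [[-18, -8], [12, 12]].
If T = a₁ ⊗ b₁ ⊗ c₁ + a₂ ⊗ b₂ ⊗ c₂ then each S_k = c₁[k]·a₁b₁ᵀ + c₂[k]·a₂b₂ᵀ. S₁ and S₂ are linearly independent, so a₁b₁ᵀ and a₂b₂ᵀ must span the same plane of matrices: they are the rank-1 matrices of the form x·S₁ + y·S₂.
det(x·S₁ + y·S₂) is 60·xy − 120·y² = 60·(x − 2·y)(y), vanishing at (x:y) = (2:1) and (1:0).
M₁ = 2·S₁ + S₂ = [[-6, 0], [-6, 0]] = (-6)·[1, 1][1, 0]ᵀ and M₂ = S₁ = [[6, 4], [-9, -6]] = [2, -3][3, 2]ᵀ, so take a₁ = [1, 1], b₁ = [1, 0], a₂ = [2, -3], b₂ = [3, 2].
Each slice is an integer combination of E₁ = a₁b₁ᵀ and E₂ = a₂b₂ᵀ: S₁ = E₂, S₂ = −6·E₁ − 2·E₂; reading off coefficients, c₁ = [0, -6] and c₂ = [1, -2].
Hence T = [1, 1] ⊗ [1, 0] ⊗ [0, -6] + [2, -3] ⊗ [3, 2] ⊗ [1, -2], so rank(T) ≤ 2.
These bounds meet, so rank(T) = 2.

rank(T) = 2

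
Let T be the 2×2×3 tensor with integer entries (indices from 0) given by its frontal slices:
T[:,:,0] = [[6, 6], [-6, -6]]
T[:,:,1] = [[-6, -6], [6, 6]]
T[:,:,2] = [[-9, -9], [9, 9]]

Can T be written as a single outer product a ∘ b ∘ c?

If T = a ∘ b ∘ c then every fibre of T is a multiple of the corresponding factor, so read the factors off the fibres through the nonzero entry T[0,0,0] = 6.
The mode-1 fibre T[:,0,0] = [6, -6] gives a = [1, -1] (primitive direction); the mode-2 fibre T[0,:,0] = [6, 6] gives b = [1, 1]; then c[k] = T[0,0,k] / (a[0]·b[0]) = [6, -6, -9] / 1 = [6, -6, -9].
Expanding [1, -1] ∘ [1, 1] ∘ [6, -6, -9] reproduces all 12 entries of T, so T = [1, -1] ∘ [1, 1] ∘ [6, -6, -9] and rank(T) ≤ 1.
Equivalently every frontal slice T[:,:,k] is c[k] times the rank-1 matrix [1, -1] ∘ [1, 1]. So T has rank 1 (it is nonzero).

Yes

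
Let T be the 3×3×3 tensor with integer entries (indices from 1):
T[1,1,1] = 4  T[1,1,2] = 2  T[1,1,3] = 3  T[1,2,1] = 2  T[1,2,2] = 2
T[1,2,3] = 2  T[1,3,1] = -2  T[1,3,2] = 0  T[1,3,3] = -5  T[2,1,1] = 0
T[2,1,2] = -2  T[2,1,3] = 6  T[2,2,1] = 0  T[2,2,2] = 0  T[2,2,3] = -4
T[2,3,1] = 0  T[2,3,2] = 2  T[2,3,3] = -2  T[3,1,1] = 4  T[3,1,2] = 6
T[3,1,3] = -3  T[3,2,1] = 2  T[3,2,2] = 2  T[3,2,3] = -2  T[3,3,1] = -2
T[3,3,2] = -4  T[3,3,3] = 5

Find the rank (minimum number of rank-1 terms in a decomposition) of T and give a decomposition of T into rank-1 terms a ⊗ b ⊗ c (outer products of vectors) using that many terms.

rank(T) = 3

Lower bound: the mode-3 unfolding of T (rows indexed by k, columns by (i,j) = (1,1), (1,2), (1,3), (2,1), (2,2), (2,3), (3,1), (3,2), (3,3)) is [[4, 2, -2, 0, 0, 0, 4, 2, -2], [2, 2, 0, -2, 0, 2, 6, 2, -4], [3, 2, -5, 6, -4, -2, -3, -2, 5]].
There the 3×3 minor on rows k ∈ {1, 2, 3}, columns (i,j) ∈ {(1,1), (1,2), (1,3)} is det [[4, 2, -2], [2, 2, 0], [3, 2, -5]] = -16 ≠ 0, so this unfolding has rank ≥ 3; CP rank is at least every unfolding rank, so rank(T) ≥ 3. (This is only a lower bound: in general the CP rank may exceed every unfolding rank, so we still need to exhibit 3 rank-1 terms summing to T.)
Upper bound: T is a sum of 3 rank-1 terms, T = [1, -2, -1] ⊗ [1, -2, 1] ⊗ [0, 0, -1] + [1, 0, 1] ⊗ [2, 1, -1] ⊗ [2, 2, 0] + [1, 1, -1] ⊗ [1, 0, -1] ⊗ [0, -2, 4] (written with every a and b primitive with positive leading entry and the scale carried by c; CP decompositions are not unique, and this one is verified by expanding entrywise), so rank(T) ≤ 3.
These bounds meet, so rank(T) = 3.
Check entry T[2,1,2] = -2: (-2)·(1)·(0) + (0)·(2)·(2) + (1)·(1)·(-2) = -2.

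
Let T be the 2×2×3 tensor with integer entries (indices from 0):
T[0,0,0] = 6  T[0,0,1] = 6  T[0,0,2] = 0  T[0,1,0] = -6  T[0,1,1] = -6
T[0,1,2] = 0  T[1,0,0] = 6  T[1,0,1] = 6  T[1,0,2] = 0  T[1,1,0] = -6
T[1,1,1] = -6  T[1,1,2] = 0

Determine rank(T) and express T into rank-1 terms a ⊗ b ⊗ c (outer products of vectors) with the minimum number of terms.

rank(T) = 1

Lower bound: T ≠ 0 (e.g. T[0,0,0] = 6), so rank(T) ≥ 1.
Upper bound: if T = a ⊗ b ⊗ c then every fibre of T is a multiple of the corresponding factor, so read the factors off the fibres through the nonzero entry T[0,0,0] = 6.
The mode-1 fibre T[:,0,0] = [6, 6] gives a = (1, 1) (primitive direction); the mode-2 fibre T[0,:,0] = [6, -6] gives b = (1, -1); then c[k] = T[0,0,k] / (a[0]·b[0]) = [6, 6, 0] / 1 = (6, 6, 0).
Expanding (1, 1) ⊗ (1, -1) ⊗ (6, 6, 0) reproduces all 12 entries of T, so T = (1, 1) ⊗ (1, -1) ⊗ (6, 6, 0) and rank(T) ≤ 1.
These bounds meet, so rank(T) = 1.
Check entry T[0,1,1] = -6: (1)·(-1)·(6) = -6.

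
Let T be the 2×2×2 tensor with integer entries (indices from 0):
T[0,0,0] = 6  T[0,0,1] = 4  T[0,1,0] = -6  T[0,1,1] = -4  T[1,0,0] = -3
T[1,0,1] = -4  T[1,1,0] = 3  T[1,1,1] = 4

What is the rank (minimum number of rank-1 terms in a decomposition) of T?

Lower bound: the mode-3 unfolding of T (rows indexed by k, columns by (i,j) = (0,0), (0,1), (1,0), (1,1)) is [[6, -6, -3, 3], [4, -4, -4, 4]].
There the 2×2 minor on rows k ∈ {0, 1}, columns (i,j) ∈ {(0,0), (1,0)} is det [[6, -3], [4, -4]] = -12 ≠ 0, so this unfolding has rank ≥ 2; CP rank is at least every unfolding rank, so rank(T) ≥ 2. (Unfolding ranks only ever bound the CP rank from below — rank(T) can be strictly larger than all of them — so the matching upper bound has to come from an explicit 2-term decomposition.)
Upper bound — finding two terms. Every mode-2 slice of T is a multiple of one matrix: T[:,j,:] = b[j]·M with b = (1, -1) and M = [[6, 4], [-3, -4]] (rows indexed by i, columns by k). So it suffices to write M as a sum of two rank-1 matrices.
Splitting M by its rows (i = 0, 1), M = (1, 0)(6, 4)ᵀ + (0, 1)(-3, -4)ᵀ.
Hence T = (1, 0) ⊗ (1, -1) ⊗ (6, 4) + (0, 1) ⊗ (1, -1) ⊗ (-3, -4), so rank(T) ≤ 2.
These bounds meet, so rank(T) = 2.

2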